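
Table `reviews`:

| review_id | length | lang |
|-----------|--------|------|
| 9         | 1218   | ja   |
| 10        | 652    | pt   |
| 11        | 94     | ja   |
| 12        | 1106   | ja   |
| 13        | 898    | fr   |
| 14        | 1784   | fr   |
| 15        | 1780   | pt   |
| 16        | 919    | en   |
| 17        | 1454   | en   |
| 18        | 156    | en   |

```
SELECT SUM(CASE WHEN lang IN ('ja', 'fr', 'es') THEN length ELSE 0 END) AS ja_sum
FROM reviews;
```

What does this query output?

review_id=9: ✓ → 1218
review_id=10: ✗
review_id=11: ✓ → 94
review_id=12: ✓ → 1106
review_id=13: ✓ → 898
review_id=14: ✓ → 1784
review_id=15: ✗
review_id=16: ✗
review_id=17: ✗
review_id=18: ✗
ja_sum = 1218 + 94 + 1106 + 898 + 1784 = 5100

5100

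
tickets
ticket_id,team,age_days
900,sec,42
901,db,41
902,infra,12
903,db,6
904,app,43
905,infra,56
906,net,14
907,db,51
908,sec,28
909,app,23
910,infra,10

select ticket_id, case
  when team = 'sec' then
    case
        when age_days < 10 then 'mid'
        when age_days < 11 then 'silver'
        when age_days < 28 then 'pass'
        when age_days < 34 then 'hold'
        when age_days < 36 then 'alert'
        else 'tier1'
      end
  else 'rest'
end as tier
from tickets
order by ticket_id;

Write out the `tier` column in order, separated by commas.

ticket_id=900: team='sec' → inner[ELSE] → tier1
ticket_id=901: team='db' → outer ELSE → rest
ticket_id=902: team='infra' → outer ELSE → rest
ticket_id=903: team='db' → outer ELSE → rest
ticket_id=904: team='app' → outer ELSE → rest
ticket_id=905: team='infra' → outer ELSE → rest
ticket_id=906: team='net' → outer ELSE → rest
ticket_id=907: team='db' → outer ELSE → rest
ticket_id=908: team='sec' → inner[age_days < 34] → hold
ticket_id=909: team='app' → outer ELSE → rest
ticket_id=910: team='infra' → outer ELSE → rest

tier1, rest, rest, rest, rest, rest, rest, rest, hold, rest, rest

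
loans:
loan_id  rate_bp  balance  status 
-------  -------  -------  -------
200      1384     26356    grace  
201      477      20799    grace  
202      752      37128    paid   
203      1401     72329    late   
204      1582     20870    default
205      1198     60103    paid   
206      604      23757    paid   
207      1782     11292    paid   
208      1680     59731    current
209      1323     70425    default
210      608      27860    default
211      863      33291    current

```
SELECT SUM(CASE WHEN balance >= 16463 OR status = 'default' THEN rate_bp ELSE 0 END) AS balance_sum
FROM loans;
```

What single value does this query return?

loan_id=200: ✓ → 1384
loan_id=201: ✓ → 477
loan_id=202: ✓ → 752
loan_id=203: ✓ → 1401
loan_id=204: ✓ → 1582
loan_id=205: ✓ → 1198
loan_id=206: ✓ → 604
loan_id=207: ✗
loan_id=208: ✓ → 1680
loan_id=209: ✓ → 1323
loan_id=210: ✓ → 608
loan_id=211: ✓ → 863
balance_sum = 1384 + 477 + 752 + 1401 + 1582 + 1198 + 604 + 1680 + 1323 + 608 + 863 = 11872

11872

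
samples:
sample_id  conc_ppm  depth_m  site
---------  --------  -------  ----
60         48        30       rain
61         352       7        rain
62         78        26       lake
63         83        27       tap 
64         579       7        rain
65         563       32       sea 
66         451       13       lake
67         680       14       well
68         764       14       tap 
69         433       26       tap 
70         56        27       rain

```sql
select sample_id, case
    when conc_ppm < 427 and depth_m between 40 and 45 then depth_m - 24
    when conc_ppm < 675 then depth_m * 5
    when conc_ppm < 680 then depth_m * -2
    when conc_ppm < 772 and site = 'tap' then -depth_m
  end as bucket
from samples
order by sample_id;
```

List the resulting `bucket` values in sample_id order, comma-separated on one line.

sample_id=60: conc_ppm < 675 → 150
sample_id=61: conc_ppm < 675 → 35
sample_id=62: conc_ppm < 675 → 130
sample_id=63: conc_ppm < 675 → 135
sample_id=64: conc_ppm < 675 → 35
sample_id=65: conc_ppm < 675 → 160
sample_id=66: conc_ppm < 675 → 65
sample_id=67: (no match → NULL) → NULL
sample_id=68: conc_ppm < 772 and site = 'tap' → -14
sample_id=69: conc_ppm < 675 → 130
sample_id=70: conc_ppm < 675 → 135

150, 35, 130, 135, 35, 160, 65, NULL, -14, 130, 135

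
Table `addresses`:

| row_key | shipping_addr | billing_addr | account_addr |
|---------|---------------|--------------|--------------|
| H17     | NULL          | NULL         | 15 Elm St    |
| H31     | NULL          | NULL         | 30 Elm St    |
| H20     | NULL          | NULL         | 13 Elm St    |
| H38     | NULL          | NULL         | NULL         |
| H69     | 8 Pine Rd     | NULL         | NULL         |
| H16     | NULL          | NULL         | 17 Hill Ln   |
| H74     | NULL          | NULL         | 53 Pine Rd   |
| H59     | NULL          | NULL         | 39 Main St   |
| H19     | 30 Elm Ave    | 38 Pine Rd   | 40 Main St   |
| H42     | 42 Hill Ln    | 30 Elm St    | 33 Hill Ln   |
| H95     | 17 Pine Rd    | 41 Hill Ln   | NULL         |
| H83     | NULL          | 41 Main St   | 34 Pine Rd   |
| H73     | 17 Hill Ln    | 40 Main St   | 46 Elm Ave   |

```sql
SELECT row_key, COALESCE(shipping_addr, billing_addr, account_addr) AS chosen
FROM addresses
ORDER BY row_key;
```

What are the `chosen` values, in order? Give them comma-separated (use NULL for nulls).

17 Hill Ln, 15 Elm St, 30 Elm Ave, 13 Elm St, 30 Elm St, NULL, 42 Hill Ln, 39 Main St, 8 Pine Rd, 17 Hill Ln, 53 Pine Rd, 41 Main St, 17 Pine Rd

row_key=H16: shipping_addr=NULL, billing_addr=NULL, account_addr=17 Hill Ln → 17 Hill Ln
row_key=H17: shipping_addr=NULL, billing_addr=NULL, account_addr=15 Elm St → 15 Elm St
row_key=H19: shipping_addr=30 Elm Ave → 30 Elm Ave
row_key=H20: shipping_addr=NULL, billing_addr=NULL, account_addr=13 Elm St → 13 Elm St
row_key=H31: shipping_addr=NULL, billing_addr=NULL, account_addr=30 Elm St → 30 Elm St
row_key=H38: shipping_addr=NULL, billing_addr=NULL, account_addr=NULL (all NULL) → NULL
row_key=H42: shipping_addr=42 Hill Ln → 42 Hill Ln
row_key=H59: shipping_addr=NULL, billing_addr=NULL, account_addr=39 Main St → 39 Main St
row_key=H69: shipping_addr=8 Pine Rd → 8 Pine Rd
row_key=H73: shipping_addr=17 Hill Ln → 17 Hill Ln
row_key=H74: shipping_addr=NULL, billing_addr=NULL, account_addr=53 Pine Rd → 53 Pine Rd
row_key=H83: shipping_addr=NULL, billing_addr=41 Main St → 41 Main St
row_key=H95: shipping_addr=17 Pine Rd → 17 Pine Rd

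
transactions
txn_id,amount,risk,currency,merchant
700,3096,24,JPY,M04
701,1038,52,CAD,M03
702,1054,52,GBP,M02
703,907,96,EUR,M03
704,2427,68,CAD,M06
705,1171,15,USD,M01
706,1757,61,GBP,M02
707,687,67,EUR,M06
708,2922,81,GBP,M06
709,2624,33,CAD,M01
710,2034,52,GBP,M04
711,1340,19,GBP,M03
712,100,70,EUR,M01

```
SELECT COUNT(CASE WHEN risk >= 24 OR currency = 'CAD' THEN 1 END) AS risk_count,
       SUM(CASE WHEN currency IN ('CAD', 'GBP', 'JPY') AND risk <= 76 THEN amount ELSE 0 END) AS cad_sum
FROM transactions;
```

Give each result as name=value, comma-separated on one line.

[risk_count: risk >= 24 OR currency = 'CAD']
txn_id=700: ✓ → 1
txn_id=701: ✓ → 1
txn_id=702: ✓ → 1
txn_id=703: ✓ → 1
txn_id=704: ✓ → 1
txn_id=705: ✗
txn_id=706: ✓ → 1
txn_id=707: ✓ → 1
txn_id=708: ✓ → 1
txn_id=709: ✓ → 1
txn_id=710: ✓ → 1
txn_id=711: ✗
txn_id=712: ✓ → 1
risk_count = COUNT(1, 1, 1, 1, 1, 1, 1, 1, 1, 1, 1) = 11
—
[cad_sum: currency IN ('CAD', 'GBP', 'JPY') AND risk <= 76]
txn_id=700: ✓ → 3096
txn_id=701: ✓ → 1038
txn_id=702: ✓ → 1054
txn_id=703: ✗
txn_id=704: ✓ → 2427
txn_id=705: ✗
txn_id=706: ✓ → 1757
txn_id=707: ✗
txn_id=708: ✗
txn_id=709: ✓ → 2624
txn_id=710: ✓ → 2034
txn_id=711: ✓ → 1340
txn_id=712: ✗
cad_sum = 3096 + 1038 + 1054 + 2427 + 1757 + 2624 + 2034 + 1340 = 15370

risk_count=11, cad_sum=15370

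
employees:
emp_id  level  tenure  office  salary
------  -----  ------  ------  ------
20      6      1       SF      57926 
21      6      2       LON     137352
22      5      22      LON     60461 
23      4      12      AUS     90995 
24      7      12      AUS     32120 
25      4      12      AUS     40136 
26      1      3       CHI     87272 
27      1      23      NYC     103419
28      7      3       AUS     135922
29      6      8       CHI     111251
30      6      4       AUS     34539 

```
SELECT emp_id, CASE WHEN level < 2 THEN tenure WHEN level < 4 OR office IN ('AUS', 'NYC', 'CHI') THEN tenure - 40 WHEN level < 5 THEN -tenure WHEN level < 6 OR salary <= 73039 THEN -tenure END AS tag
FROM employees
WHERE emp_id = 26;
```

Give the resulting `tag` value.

3

emp_id = 26: level=1, tenure=3, office=CHI, salary=87272.
level < 2 → true → 3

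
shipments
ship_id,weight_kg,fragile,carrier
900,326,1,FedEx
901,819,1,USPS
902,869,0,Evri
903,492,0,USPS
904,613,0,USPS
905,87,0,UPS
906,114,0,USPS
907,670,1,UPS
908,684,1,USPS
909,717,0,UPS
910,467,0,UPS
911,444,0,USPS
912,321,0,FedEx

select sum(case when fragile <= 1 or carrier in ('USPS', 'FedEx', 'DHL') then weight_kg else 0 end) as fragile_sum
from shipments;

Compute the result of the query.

ship_id=900: ✓ → 326
ship_id=901: ✓ → 819
ship_id=902: ✓ → 869
ship_id=903: ✓ → 492
ship_id=904: ✓ → 613
ship_id=905: ✓ → 87
ship_id=906: ✓ → 114
ship_id=907: ✓ → 670
ship_id=908: ✓ → 684
ship_id=909: ✓ → 717
ship_id=910: ✓ → 467
ship_id=911: ✓ → 444
ship_id=912: ✓ → 321
fragile_sum = 326 + 819 + 869 + 492 + 613 + 87 + 114 + 670 + 684 + 717 + 467 + 444 + 321 = 6623

6623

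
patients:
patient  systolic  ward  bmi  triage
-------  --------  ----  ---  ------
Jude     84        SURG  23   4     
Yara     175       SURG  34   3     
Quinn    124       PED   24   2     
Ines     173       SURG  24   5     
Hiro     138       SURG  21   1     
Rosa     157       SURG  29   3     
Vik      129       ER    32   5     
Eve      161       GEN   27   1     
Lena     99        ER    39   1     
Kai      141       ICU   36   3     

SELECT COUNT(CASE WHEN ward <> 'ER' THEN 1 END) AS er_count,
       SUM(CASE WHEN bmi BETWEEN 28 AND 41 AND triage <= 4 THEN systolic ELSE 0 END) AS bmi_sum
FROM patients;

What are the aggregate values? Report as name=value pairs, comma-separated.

[er_count: ward <> 'ER']
patient=Jude: ✓ → 1
patient=Yara: ✓ → 1
patient=Quinn: ✓ → 1
patient=Ines: ✓ → 1
patient=Hiro: ✓ → 1
patient=Rosa: ✓ → 1
patient=Vik: ✗
patient=Eve: ✓ → 1
patient=Lena: ✗
patient=Kai: ✓ → 1
er_count = COUNT(1, 1, 1, 1, 1, 1, 1, 1) = 8
—
[bmi_sum: bmi BETWEEN 28 AND 41 AND triage <= 4]
patient=Jude: ✗
patient=Yara: ✓ → 175
patient=Quinn: ✗
patient=Ines: ✗
patient=Hiro: ✗
patient=Rosa: ✓ → 157
patient=Vik: ✗
patient=Eve: ✗
patient=Lena: ✓ → 99
patient=Kai: ✓ → 141
bmi_sum = 175 + 157 + 99 + 141 = 572

er_count=8, bmi_sum=572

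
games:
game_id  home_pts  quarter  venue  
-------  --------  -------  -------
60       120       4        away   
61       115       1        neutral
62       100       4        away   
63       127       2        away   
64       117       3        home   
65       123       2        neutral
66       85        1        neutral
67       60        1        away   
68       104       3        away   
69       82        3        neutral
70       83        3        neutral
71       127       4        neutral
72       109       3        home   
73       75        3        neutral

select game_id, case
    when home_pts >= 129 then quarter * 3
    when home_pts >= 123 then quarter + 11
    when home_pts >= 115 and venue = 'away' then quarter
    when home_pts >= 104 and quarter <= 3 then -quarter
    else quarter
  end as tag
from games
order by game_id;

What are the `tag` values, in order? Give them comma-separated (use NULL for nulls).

4, -1, 4, 13, -3, 13, 1, 1, -3, 3, 3, 15, -3, 3

game_id=60: home_pts >= 115 and venue = 'away' → 4
game_id=61: home_pts >= 104 and quarter <= 3 → -1
game_id=62: ELSE → 4
game_id=63: home_pts >= 123 → 13
game_id=64: home_pts >= 104 and quarter <= 3 → -3
game_id=65: home_pts >= 123 → 13
game_id=66: ELSE → 1
game_id=67: ELSE → 1
game_id=68: home_pts >= 104 and quarter <= 3 → -3
game_id=69: ELSE → 3
game_id=70: ELSE → 3
game_id=71: home_pts >= 123 → 15
game_id=72: home_pts >= 104 and quarter <= 3 → -3
game_id=73: ELSE → 3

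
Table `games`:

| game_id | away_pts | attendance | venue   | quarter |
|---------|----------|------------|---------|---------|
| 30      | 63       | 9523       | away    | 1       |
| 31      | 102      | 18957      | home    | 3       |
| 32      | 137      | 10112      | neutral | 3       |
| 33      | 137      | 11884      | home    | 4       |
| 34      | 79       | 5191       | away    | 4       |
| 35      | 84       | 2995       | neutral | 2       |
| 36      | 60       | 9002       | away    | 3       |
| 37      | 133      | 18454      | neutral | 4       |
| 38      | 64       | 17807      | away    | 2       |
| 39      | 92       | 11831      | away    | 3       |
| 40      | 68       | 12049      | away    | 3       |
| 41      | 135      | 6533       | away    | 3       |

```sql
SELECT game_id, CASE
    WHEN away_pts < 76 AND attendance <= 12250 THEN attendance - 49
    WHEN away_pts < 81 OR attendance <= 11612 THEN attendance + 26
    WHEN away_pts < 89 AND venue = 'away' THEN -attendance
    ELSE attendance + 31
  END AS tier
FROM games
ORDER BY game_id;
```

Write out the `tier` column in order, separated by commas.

game_id=30: away_pts < 76 AND attendance <= 12250 → 9474
game_id=31: ELSE → 18988
game_id=32: away_pts < 81 OR attendance <= 11612 → 10138
game_id=33: ELSE → 11915
game_id=34: away_pts < 81 OR attendance <= 11612 → 5217
game_id=35: away_pts < 81 OR attendance <= 11612 → 3021
game_id=36: away_pts < 76 AND attendance <= 12250 → 8953
game_id=37: ELSE → 18485
game_id=38: away_pts < 81 OR attendance <= 11612 → 17833
game_id=39: ELSE → 11862
game_id=40: away_pts < 76 AND attendance <= 12250 → 12000
game_id=41: away_pts < 81 OR attendance <= 11612 → 6559

9474, 18988, 10138, 11915, 5217, 3021, 8953, 18485, 17833, 11862, 12000, 6559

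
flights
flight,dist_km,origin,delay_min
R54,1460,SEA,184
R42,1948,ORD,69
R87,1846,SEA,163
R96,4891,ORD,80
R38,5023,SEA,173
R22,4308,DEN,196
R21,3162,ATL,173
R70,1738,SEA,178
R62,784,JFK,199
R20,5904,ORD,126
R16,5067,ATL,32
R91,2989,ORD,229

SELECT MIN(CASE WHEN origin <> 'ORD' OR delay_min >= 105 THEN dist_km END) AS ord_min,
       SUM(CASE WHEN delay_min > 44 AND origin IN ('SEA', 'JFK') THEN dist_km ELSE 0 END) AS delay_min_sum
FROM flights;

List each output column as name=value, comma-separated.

ord_min=784, delay_min_sum=10851

[ord_min: origin <> 'ORD' OR delay_min >= 105]
flight=R54: ✓ → 1460
flight=R42: ✗
flight=R87: ✓ → 1846
flight=R96: ✗
flight=R38: ✓ → 5023
flight=R22: ✓ → 4308
flight=R21: ✓ → 3162
flight=R70: ✓ → 1738
flight=R62: ✓ → 784
flight=R20: ✓ → 5904
flight=R16: ✓ → 5067
flight=R91: ✓ → 2989
ord_min = MIN(1460, 1846, 5023, 4308, 3162, 1738, 784, 5904, 5067, 2989) = 784
—
[delay_min_sum: delay_min > 44 AND origin IN ('SEA', 'JFK')]
flight=R54: ✓ → 1460
flight=R42: ✗
flight=R87: ✓ → 1846
flight=R96: ✗
flight=R38: ✓ → 5023
flight=R22: ✗
flight=R21: ✗
flight=R70: ✓ → 1738
flight=R62: ✓ → 784
flight=R20: ✗
flight=R16: ✗
flight=R91: ✗
delay_min_sum = 1460 + 1846 + 5023 + 1738 + 784 = 10851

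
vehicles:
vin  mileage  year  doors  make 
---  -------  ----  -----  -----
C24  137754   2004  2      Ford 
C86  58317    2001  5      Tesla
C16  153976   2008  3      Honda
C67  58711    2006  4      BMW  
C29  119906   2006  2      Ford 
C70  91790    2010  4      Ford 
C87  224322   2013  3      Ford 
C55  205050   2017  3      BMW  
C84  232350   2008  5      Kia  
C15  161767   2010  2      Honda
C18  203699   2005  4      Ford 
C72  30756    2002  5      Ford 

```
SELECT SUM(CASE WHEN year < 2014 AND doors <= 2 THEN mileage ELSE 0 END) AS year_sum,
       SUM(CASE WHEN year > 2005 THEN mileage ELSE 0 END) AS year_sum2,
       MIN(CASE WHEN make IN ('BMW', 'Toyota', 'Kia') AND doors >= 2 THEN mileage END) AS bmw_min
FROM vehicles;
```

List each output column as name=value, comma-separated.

year_sum=419427, year_sum2=1247872, bmw_min=58711

[year_sum: year < 2014 AND doors <= 2]
vin=C24: ✓ → 137754
vin=C86: ✗
vin=C16: ✗
vin=C67: ✗
vin=C29: ✓ → 119906
vin=C70: ✗
vin=C87: ✗
vin=C55: ✗
vin=C84: ✗
vin=C15: ✓ → 161767
vin=C18: ✗
vin=C72: ✗
year_sum = 137754 + 119906 + 161767 = 419427
—
[year_sum2: year > 2005]
vin=C24: ✗
vin=C86: ✗
vin=C16: ✓ → 153976
vin=C67: ✓ → 58711
vin=C29: ✓ → 119906
vin=C70: ✓ → 91790
vin=C87: ✓ → 224322
vin=C55: ✓ → 205050
vin=C84: ✓ → 232350
vin=C15: ✓ → 161767
vin=C18: ✗
vin=C72: ✗
year_sum2 = 153976 + 58711 + 119906 + 91790 + 224322 + 205050 + 232350 + 161767 = 1247872
—
[bmw_min: make IN ('BMW', 'Toyota', 'Kia') AND doors >= 2]
vin=C24: ✗
vin=C86: ✗
vin=C16: ✗
vin=C67: ✓ → 58711
vin=C29: ✗
vin=C70: ✗
vin=C87: ✗
vin=C55: ✓ → 205050
vin=C84: ✓ → 232350
vin=C15: ✗
vin=C18: ✗
vin=C72: ✗
bmw_min = MIN(58711, 205050, 232350) = 58711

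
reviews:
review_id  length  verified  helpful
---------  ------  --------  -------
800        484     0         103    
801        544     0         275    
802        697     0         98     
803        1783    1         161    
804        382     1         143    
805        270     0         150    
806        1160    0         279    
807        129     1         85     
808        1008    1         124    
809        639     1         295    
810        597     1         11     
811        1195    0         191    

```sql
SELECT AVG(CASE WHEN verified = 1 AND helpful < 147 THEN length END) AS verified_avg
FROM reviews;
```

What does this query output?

review_id=800: ✗
review_id=801: ✗
review_id=802: ✗
review_id=803: ✗
review_id=804: ✓ → 382
review_id=805: ✗
review_id=806: ✗
review_id=807: ✓ → 129
review_id=808: ✓ → 1008
review_id=809: ✗
review_id=810: ✓ → 597
review_id=811: ✗
verified_avg = (382 + 129 + 1008 + 597) / 4 = 529

529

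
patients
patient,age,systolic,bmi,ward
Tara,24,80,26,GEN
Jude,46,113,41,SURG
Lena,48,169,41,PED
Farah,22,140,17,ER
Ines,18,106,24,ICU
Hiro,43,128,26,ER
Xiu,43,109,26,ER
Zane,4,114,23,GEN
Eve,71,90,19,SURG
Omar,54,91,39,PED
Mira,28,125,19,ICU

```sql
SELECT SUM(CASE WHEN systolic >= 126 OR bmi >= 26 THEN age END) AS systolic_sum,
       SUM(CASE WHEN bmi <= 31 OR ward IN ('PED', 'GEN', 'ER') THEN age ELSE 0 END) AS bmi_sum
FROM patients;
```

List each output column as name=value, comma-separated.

[systolic_sum: systolic >= 126 OR bmi >= 26]
patient=Tara: ✓ → 24
patient=Jude: ✓ → 46
patient=Lena: ✓ → 48
patient=Farah: ✓ → 22
patient=Ines: ✗
patient=Hiro: ✓ → 43
patient=Xiu: ✓ → 43
patient=Zane: ✗
patient=Eve: ✗
patient=Omar: ✓ → 54
patient=Mira: ✗
systolic_sum = 24 + 46 + 48 + 22 + 43 + 43 + 54 = 280
—
[bmi_sum: bmi <= 31 OR ward IN ('PED', 'GEN', 'ER')]
patient=Tara: ✓ → 24
patient=Jude: ✗
patient=Lena: ✓ → 48
patient=Farah: ✓ → 22
patient=Ines: ✓ → 18
patient=Hiro: ✓ → 43
patient=Xiu: ✓ → 43
patient=Zane: ✓ → 4
patient=Eve: ✓ → 71
patient=Omar: ✓ → 54
patient=Mira: ✓ → 28
bmi_sum = 24 + 48 + 22 + 18 + 43 + 43 + 4 + 71 + 54 + 28 = 355

systolic_sum=280, bmi_sum=355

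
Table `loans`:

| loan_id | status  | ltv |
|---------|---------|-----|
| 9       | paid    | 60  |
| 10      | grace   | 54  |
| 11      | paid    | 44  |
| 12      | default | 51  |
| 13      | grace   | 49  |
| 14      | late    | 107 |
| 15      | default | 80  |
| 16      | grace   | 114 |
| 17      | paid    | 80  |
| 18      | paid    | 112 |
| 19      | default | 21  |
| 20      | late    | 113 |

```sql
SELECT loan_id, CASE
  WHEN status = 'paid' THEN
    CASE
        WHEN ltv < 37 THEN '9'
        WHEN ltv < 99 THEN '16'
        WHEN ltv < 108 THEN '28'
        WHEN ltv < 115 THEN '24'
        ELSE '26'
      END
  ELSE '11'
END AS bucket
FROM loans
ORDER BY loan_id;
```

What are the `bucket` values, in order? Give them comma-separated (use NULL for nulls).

16, 11, 16, 11, 11, 11, 11, 11, 16, 24, 11, 11

loan_id=9: status='paid' → inner[ltv < 99] → 16
loan_id=10: status='grace' → outer ELSE → 11
loan_id=11: status='paid' → inner[ltv < 99] → 16
loan_id=12: status='default' → outer ELSE → 11
loan_id=13: status='grace' → outer ELSE → 11
loan_id=14: status='late' → outer ELSE → 11
loan_id=15: status='default' → outer ELSE → 11
loan_id=16: status='grace' → outer ELSE → 11
loan_id=17: status='paid' → inner[ltv < 99] → 16
loan_id=18: status='paid' → inner[ltv < 115] → 24
loan_id=19: status='default' → outer ELSE → 11
loan_id=20: status='late' → outer ELSE → 11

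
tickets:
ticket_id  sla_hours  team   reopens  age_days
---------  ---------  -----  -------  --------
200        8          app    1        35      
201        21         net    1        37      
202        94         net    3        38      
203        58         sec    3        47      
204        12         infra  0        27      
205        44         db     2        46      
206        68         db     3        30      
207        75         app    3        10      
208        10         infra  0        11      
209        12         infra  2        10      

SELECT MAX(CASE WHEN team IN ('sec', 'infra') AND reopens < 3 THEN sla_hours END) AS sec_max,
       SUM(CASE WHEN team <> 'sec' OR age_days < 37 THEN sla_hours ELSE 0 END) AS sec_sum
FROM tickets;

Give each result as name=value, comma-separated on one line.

[sec_max: team IN ('sec', 'infra') AND reopens < 3]
ticket_id=200: ✗
ticket_id=201: ✗
ticket_id=202: ✗
ticket_id=203: ✗
ticket_id=204: ✓ → 12
ticket_id=205: ✗
ticket_id=206: ✗
ticket_id=207: ✗
ticket_id=208: ✓ → 10
ticket_id=209: ✓ → 12
sec_max = MAX(12, 10, 12) = 12
—
[sec_sum: team <> 'sec' OR age_days < 37]
ticket_id=200: ✓ → 8
ticket_id=201: ✓ → 21
ticket_id=202: ✓ → 94
ticket_id=203: ✗
ticket_id=204: ✓ → 12
ticket_id=205: ✓ → 44
ticket_id=206: ✓ → 68
ticket_id=207: ✓ → 75
ticket_id=208: ✓ → 10
ticket_id=209: ✓ → 12
sec_sum = 8 + 21 + 94 + 12 + 44 + 68 + 75 + 10 + 12 = 344

sec_max=12, sec_sum=344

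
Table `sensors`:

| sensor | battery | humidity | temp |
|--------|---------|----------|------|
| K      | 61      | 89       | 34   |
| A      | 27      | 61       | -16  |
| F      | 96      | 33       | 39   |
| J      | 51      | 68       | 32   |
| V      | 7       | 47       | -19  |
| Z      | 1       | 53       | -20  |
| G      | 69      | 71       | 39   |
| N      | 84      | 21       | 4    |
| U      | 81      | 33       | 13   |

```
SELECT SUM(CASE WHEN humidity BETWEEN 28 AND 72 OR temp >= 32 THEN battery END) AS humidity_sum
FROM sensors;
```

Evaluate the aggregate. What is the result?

sensor=K: ✓ → 61
sensor=A: ✓ → 27
sensor=F: ✓ → 96
sensor=J: ✓ → 51
sensor=V: ✓ → 7
sensor=Z: ✓ → 1
sensor=G: ✓ → 69
sensor=N: ✗
sensor=U: ✓ → 81
humidity_sum = 61 + 27 + 96 + 51 + 7 + 1 + 69 + 81 = 393

393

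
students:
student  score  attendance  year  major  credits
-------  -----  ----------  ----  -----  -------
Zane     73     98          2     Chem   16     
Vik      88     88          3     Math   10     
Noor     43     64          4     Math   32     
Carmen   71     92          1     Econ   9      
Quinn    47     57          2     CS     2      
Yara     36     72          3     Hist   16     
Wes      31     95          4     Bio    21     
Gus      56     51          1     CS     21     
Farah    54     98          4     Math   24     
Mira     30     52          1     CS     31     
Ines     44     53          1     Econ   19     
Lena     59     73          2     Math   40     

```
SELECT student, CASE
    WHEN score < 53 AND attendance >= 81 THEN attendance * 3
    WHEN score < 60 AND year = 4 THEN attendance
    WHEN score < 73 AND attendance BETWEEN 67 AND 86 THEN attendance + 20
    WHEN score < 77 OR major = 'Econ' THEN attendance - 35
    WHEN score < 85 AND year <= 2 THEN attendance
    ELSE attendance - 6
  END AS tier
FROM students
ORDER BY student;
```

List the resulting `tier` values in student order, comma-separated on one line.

student=Carmen: score < 77 OR major = 'Econ' → 57
student=Farah: score < 60 AND year = 4 → 98
student=Gus: score < 77 OR major = 'Econ' → 16
student=Ines: score < 77 OR major = 'Econ' → 18
student=Lena: score < 73 AND attendance BETWEEN 67 AND 86 → 93
student=Mira: score < 77 OR major = 'Econ' → 17
student=Noor: score < 60 AND year = 4 → 64
student=Quinn: score < 77 OR major = 'Econ' → 22
student=Vik: ELSE → 82
student=Wes: score < 53 AND attendance >= 81 → 285
student=Yara: score < 73 AND attendance BETWEEN 67 AND 86 → 92
student=Zane: score < 77 OR major = 'Econ' → 63

57, 98, 16, 18, 93, 17, 64, 22, 82, 285, 92, 63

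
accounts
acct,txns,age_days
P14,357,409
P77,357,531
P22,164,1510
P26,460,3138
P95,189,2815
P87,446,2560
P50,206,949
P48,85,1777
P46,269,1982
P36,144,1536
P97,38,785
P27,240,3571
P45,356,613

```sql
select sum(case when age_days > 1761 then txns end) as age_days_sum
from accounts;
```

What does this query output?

1689

acct=P14: ✗
acct=P77: ✗
acct=P22: ✗
acct=P26: ✓ → 460
acct=P95: ✓ → 189
acct=P87: ✓ → 446
acct=P50: ✗
acct=P48: ✓ → 85
acct=P46: ✓ → 269
acct=P36: ✗
acct=P97: ✗
acct=P27: ✓ → 240
acct=P45: ✗
age_days_sum = 460 + 189 + 446 + 85 + 269 + 240 = 1689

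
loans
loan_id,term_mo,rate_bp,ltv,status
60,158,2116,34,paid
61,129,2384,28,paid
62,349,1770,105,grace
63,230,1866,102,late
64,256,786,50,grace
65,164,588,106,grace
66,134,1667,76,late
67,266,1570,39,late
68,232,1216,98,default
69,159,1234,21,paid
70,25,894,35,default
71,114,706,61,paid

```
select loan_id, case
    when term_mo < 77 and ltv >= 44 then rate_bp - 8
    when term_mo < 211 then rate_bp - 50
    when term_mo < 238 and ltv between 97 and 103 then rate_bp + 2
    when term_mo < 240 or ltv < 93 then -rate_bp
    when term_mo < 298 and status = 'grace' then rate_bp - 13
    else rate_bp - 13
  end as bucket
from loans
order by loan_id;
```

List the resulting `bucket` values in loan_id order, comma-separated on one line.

2066, 2334, 1757, 1868, -786, 538, 1617, -1570, 1218, 1184, 844, 656

loan_id=60: term_mo < 211 → 2066
loan_id=61: term_mo < 211 → 2334
loan_id=62: ELSE → 1757
loan_id=63: term_mo < 238 and ltv between 97 and 103 → 1868
loan_id=64: term_mo < 240 or ltv < 93 → -786
loan_id=65: term_mo < 211 → 538
loan_id=66: term_mo < 211 → 1617
loan_id=67: term_mo < 240 or ltv < 93 → -1570
loan_id=68: term_mo < 238 and ltv between 97 and 103 → 1218
loan_id=69: term_mo < 211 → 1184
loan_id=70: term_mo < 211 → 844
loan_id=71: term_mo < 211 → 656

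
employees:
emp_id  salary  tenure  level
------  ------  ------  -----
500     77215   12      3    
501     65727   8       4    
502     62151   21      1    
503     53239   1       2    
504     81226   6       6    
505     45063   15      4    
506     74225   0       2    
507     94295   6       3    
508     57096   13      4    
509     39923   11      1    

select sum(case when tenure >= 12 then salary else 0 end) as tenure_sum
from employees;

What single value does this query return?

emp_id=500: ✓ → 77215
emp_id=501: ✗
emp_id=502: ✓ → 62151
emp_id=503: ✗
emp_id=504: ✗
emp_id=505: ✓ → 45063
emp_id=506: ✗
emp_id=507: ✗
emp_id=508: ✓ → 57096
emp_id=509: ✗
tenure_sum = 77215 + 62151 + 45063 + 57096 = 241525

241525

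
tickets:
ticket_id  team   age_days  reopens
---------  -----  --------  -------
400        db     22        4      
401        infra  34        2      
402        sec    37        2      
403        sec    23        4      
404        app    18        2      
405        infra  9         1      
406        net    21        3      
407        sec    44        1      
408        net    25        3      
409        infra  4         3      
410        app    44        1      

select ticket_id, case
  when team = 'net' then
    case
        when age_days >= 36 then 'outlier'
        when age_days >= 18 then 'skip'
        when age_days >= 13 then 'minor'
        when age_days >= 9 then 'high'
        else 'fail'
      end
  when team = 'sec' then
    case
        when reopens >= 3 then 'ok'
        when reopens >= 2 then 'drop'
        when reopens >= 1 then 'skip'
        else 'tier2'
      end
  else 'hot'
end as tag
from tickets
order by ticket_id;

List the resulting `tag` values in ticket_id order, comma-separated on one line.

ticket_id=400: team='db' → outer ELSE → hot
ticket_id=401: team='infra' → outer ELSE → hot
ticket_id=402: team='sec' → inner[reopens >= 2] → drop
ticket_id=403: team='sec' → inner[reopens >= 3] → ok
ticket_id=404: team='app' → outer ELSE → hot
ticket_id=405: team='infra' → outer ELSE → hot
ticket_id=406: team='net' → inner[age_days >= 18] → skip
ticket_id=407: team='sec' → inner[reopens >= 1] → skip
ticket_id=408: team='net' → inner[age_days >= 18] → skip
ticket_id=409: team='infra' → outer ELSE → hot
ticket_id=410: team='app' → outer ELSE → hot

hot, hot, drop, ok, hot, hot, skip, skip, skip, hot, hot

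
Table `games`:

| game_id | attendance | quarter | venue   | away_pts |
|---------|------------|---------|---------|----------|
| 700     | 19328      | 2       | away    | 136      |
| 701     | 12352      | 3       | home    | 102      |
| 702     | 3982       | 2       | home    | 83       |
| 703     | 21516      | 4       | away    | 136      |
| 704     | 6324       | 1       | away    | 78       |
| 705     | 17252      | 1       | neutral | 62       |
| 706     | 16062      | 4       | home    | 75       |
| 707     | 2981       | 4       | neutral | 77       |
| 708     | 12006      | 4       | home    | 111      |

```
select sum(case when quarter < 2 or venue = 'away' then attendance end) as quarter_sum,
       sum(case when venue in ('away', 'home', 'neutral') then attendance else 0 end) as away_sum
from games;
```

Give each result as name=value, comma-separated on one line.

[quarter_sum: quarter < 2 or venue = 'away']
game_id=700: ✓ → 19328
game_id=701: ✗
game_id=702: ✗
game_id=703: ✓ → 21516
game_id=704: ✓ → 6324
game_id=705: ✓ → 17252
game_id=706: ✗
game_id=707: ✗
game_id=708: ✗
quarter_sum = 19328 + 21516 + 6324 + 17252 = 64420
—
[away_sum: venue in ('away', 'home', 'neutral')]
game_id=700: ✓ → 19328
game_id=701: ✓ → 12352
game_id=702: ✓ → 3982
game_id=703: ✓ → 21516
game_id=704: ✓ → 6324
game_id=705: ✓ → 17252
game_id=706: ✓ → 16062
game_id=707: ✓ → 2981
game_id=708: ✓ → 12006
away_sum = 19328 + 12352 + 3982 + 21516 + 6324 + 17252 + 16062 + 2981 + 12006 = 111803

quarter_sum=64420, away_sum=111803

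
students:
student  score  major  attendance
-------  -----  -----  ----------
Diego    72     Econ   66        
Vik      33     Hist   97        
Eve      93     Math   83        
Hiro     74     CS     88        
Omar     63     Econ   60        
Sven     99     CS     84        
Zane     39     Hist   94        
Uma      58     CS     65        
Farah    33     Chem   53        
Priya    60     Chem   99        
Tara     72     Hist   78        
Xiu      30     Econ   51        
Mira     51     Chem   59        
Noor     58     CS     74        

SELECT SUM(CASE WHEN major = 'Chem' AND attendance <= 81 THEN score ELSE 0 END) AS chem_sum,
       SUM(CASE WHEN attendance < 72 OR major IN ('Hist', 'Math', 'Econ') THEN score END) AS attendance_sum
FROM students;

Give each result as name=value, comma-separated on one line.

chem_sum=84, attendance_sum=544

[chem_sum: major = 'Chem' AND attendance <= 81]
student=Diego: ✗
student=Vik: ✗
student=Eve: ✗
student=Hiro: ✗
student=Omar: ✗
student=Sven: ✗
student=Zane: ✗
student=Uma: ✗
student=Farah: ✓ → 33
student=Priya: ✗
student=Tara: ✗
student=Xiu: ✗
student=Mira: ✓ → 51
student=Noor: ✗
chem_sum = 33 + 51 = 84
—
[attendance_sum: attendance < 72 OR major IN ('Hist', 'Math', 'Econ')]
student=Diego: ✓ → 72
student=Vik: ✓ → 33
student=Eve: ✓ → 93
student=Hiro: ✗
student=Omar: ✓ → 63
student=Sven: ✗
student=Zane: ✓ → 39
student=Uma: ✓ → 58
student=Farah: ✓ → 33
student=Priya: ✗
student=Tara: ✓ → 72
student=Xiu: ✓ → 30
student=Mira: ✓ → 51
student=Noor: ✗
attendance_sum = 72 + 33 + 93 + 63 + 39 + 58 + 33 + 72 + 30 + 51 = 544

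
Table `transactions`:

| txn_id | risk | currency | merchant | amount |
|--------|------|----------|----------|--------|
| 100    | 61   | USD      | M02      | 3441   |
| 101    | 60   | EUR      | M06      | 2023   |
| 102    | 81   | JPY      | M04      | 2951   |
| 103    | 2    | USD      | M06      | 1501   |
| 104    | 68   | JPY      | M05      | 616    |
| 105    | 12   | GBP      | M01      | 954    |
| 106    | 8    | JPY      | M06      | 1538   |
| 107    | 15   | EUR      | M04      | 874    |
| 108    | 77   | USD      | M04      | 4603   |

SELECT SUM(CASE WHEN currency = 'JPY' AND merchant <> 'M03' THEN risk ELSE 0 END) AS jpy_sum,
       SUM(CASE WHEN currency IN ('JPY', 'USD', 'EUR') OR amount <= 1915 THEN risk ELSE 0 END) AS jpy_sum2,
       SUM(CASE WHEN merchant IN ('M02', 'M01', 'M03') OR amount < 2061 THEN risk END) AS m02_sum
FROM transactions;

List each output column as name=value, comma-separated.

[jpy_sum: currency = 'JPY' AND merchant <> 'M03']
txn_id=100: ✗
txn_id=101: ✗
txn_id=102: ✓ → 81
txn_id=103: ✗
txn_id=104: ✓ → 68
txn_id=105: ✗
txn_id=106: ✓ → 8
txn_id=107: ✗
txn_id=108: ✗
jpy_sum = 81 + 68 + 8 = 157
—
[jpy_sum2: currency IN ('JPY', 'USD', 'EUR') OR amount <= 1915]
txn_id=100: ✓ → 61
txn_id=101: ✓ → 60
txn_id=102: ✓ → 81
txn_id=103: ✓ → 2
txn_id=104: ✓ → 68
txn_id=105: ✓ → 12
txn_id=106: ✓ → 8
txn_id=107: ✓ → 15
txn_id=108: ✓ → 77
jpy_sum2 = 61 + 60 + 81 + 2 + 68 + 12 + 8 + 15 + 77 = 384
—
[m02_sum: merchant IN ('M02', 'M01', 'M03') OR amount < 2061]
txn_id=100: ✓ → 61
txn_id=101: ✓ → 60
txn_id=102: ✗
txn_id=103: ✓ → 2
txn_id=104: ✓ → 68
txn_id=105: ✓ → 12
txn_id=106: ✓ → 8
txn_id=107: ✓ → 15
txn_id=108: ✗
m02_sum = 61 + 60 + 2 + 68 + 12 + 8 + 15 = 226

jpy_sum=157, jpy_sum2=384, m02_sum=226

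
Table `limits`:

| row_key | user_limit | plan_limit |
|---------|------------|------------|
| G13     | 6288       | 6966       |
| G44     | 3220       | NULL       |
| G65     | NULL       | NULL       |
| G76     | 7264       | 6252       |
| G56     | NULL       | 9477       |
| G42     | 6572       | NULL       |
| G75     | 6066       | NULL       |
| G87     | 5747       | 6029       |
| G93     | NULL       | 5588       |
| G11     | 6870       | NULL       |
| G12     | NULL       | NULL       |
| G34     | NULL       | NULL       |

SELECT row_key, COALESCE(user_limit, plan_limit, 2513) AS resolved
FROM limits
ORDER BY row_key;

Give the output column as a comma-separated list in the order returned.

row_key=G11: user_limit=6870 → 6870
row_key=G12: user_limit=NULL, plan_limit=NULL, → literal 2513 → 2513
row_key=G13: user_limit=6288 → 6288
row_key=G34: user_limit=NULL, plan_limit=NULL, → literal 2513 → 2513
row_key=G42: user_limit=6572 → 6572
row_key=G44: user_limit=3220 → 3220
row_key=G56: user_limit=NULL, plan_limit=9477 → 9477
row_key=G65: user_limit=NULL, plan_limit=NULL, → literal 2513 → 2513
row_key=G75: user_limit=6066 → 6066
row_key=G76: user_limit=7264 → 7264
row_key=G87: user_limit=5747 → 5747
row_key=G93: user_limit=NULL, plan_limit=5588 → 5588

6870, 2513, 6288, 2513, 6572, 3220, 9477, 2513, 6066, 7264, 5747, 5588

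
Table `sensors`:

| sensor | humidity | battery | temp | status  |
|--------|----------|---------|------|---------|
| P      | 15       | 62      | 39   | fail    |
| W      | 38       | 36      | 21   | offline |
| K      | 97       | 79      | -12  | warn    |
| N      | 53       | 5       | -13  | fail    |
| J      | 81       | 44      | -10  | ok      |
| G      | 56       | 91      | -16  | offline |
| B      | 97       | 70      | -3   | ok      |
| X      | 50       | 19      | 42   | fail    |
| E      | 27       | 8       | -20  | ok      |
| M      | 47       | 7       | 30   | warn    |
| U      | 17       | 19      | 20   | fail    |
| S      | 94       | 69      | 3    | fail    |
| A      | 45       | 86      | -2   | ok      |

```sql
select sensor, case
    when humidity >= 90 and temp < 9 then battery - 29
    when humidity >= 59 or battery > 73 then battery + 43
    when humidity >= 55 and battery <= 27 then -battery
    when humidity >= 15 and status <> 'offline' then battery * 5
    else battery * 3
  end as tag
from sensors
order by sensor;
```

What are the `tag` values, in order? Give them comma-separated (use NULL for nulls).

129, 41, 40, 134, 87, 50, 35, 25, 310, 40, 95, 108, 95

sensor=A: humidity >= 59 or battery > 73 → 129
sensor=B: humidity >= 90 and temp < 9 → 41
sensor=E: humidity >= 15 and status <> 'offline' → 40
sensor=G: humidity >= 59 or battery > 73 → 134
sensor=J: humidity >= 59 or battery > 73 → 87
sensor=K: humidity >= 90 and temp < 9 → 50
sensor=M: humidity >= 15 and status <> 'offline' → 35
sensor=N: humidity >= 15 and status <> 'offline' → 25
sensor=P: humidity >= 15 and status <> 'offline' → 310
sensor=S: humidity >= 90 and temp < 9 → 40
sensor=U: humidity >= 15 and status <> 'offline' → 95
sensor=W: ELSE → 108
sensor=X: humidity >= 15 and status <> 'offline' → 95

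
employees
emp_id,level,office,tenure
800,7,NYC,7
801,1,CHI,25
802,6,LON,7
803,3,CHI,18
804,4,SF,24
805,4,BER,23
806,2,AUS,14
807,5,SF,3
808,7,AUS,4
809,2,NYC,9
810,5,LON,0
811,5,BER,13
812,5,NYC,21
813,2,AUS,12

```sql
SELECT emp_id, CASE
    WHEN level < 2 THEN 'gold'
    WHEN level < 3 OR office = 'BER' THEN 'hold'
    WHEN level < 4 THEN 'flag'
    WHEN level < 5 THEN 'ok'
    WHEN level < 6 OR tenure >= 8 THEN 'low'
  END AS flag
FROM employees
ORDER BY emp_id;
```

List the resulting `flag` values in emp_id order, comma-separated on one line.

emp_id=800: (no match → NULL) → NULL
emp_id=801: level < 2 → gold
emp_id=802: (no match → NULL) → NULL
emp_id=803: level < 4 → flag
emp_id=804: level < 5 → ok
emp_id=805: level < 3 OR office = 'BER' → hold
emp_id=806: level < 3 OR office = 'BER' → hold
emp_id=807: level < 6 OR tenure >= 8 → low
emp_id=808: (no match → NULL) → NULL
emp_id=809: level < 3 OR office = 'BER' → hold
emp_id=810: level < 6 OR tenure >= 8 → low
emp_id=811: level < 3 OR office = 'BER' → hold
emp_id=812: level < 6 OR tenure >= 8 → low
emp_id=813: level < 3 OR office = 'BER' → hold

NULL, gold, NULL, flag, ok, hold, hold, low, NULL, hold, low, hold, low, hold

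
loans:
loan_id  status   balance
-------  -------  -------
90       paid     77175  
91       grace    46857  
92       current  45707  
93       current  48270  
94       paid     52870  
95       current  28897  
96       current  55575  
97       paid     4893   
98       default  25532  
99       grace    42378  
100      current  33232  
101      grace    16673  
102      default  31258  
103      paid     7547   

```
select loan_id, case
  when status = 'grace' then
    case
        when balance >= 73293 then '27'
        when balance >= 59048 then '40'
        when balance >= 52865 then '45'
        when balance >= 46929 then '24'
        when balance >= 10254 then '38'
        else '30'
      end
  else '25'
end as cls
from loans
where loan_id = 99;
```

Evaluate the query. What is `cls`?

loan_id = 99: status=grace, balance=42378.
status='grace' → inner[balance >= 10254] → 38

38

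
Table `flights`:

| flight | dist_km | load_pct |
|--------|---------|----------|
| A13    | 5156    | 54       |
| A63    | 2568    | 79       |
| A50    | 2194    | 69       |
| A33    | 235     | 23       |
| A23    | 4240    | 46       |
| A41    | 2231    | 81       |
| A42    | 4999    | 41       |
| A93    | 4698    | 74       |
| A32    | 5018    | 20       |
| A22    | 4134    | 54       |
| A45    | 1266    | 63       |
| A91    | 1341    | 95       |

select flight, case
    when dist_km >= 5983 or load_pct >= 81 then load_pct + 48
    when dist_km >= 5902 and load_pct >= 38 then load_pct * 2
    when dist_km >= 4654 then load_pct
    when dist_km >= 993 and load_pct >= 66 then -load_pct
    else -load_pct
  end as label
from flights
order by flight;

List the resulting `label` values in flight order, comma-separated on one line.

flight=A13: dist_km >= 4654 → 54
flight=A22: ELSE → -54
flight=A23: ELSE → -46
flight=A32: dist_km >= 4654 → 20
flight=A33: ELSE → -23
flight=A41: dist_km >= 5983 or load_pct >= 81 → 129
flight=A42: dist_km >= 4654 → 41
flight=A45: ELSE → -63
flight=A50: dist_km >= 993 and load_pct >= 66 → -69
flight=A63: dist_km >= 993 and load_pct >= 66 → -79
flight=A91: dist_km >= 5983 or load_pct >= 81 → 143
flight=A93: dist_km >= 4654 → 74

54, -54, -46, 20, -23, 129, 41, -63, -69, -79, 143, 74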